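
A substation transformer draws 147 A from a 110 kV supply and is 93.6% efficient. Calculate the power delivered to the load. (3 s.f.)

P_in = V_in I_in = 110000 × 147 = 1.6170×10^7 W.
P_out = η P_in = 0.936 × 1.6170×10^7 = 1.51×10^7 W.

P_out ≈ 1.51×10^7 W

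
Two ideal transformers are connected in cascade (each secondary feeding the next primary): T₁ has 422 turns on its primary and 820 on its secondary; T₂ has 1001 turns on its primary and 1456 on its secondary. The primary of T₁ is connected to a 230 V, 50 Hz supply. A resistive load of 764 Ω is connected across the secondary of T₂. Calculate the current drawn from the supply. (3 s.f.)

Secondary of T₁: V = 230.00 × 820/422 = 446.92 V.
Secondary of T₂: V = 446.92 × 1456/1001 = 650.06 V.
I_load = 650.06/764 = 0.85087 A, so P_out = 650.06 × 0.85087 = 553.12 W.
All ideal ⇒ P_in = P_out, so I_supply = 553.12/230 = 2.40 A.

I_supply ≈ 2.40 A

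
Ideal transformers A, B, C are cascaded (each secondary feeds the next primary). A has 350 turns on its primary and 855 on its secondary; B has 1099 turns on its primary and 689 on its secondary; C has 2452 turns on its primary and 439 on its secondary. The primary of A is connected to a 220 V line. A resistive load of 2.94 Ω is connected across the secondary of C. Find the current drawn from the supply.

I_supply ≈ 5.63 A

After A: V = 220.00 × 855/350 = 537.43 V.
After B: V = 537.43 × 689/1099 = 336.93 V.
After C: V = 336.93 × 439/2452 = 60.323 V.
I_load = 60.323/2.94 = 20.518 A, so P_out = 60.323 × 20.518 = 1237.7 W.
All ideal ⇒ P_in = P_out, so I_supply = 1237.7/220 = 5.63 A.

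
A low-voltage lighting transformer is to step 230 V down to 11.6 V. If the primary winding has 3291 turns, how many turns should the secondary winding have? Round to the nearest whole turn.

N_s = 166 turns

N_s/N_p = V_s/V_p, so N_s = 3291 × 11.6/230 = 166.0 ≈ 166 turns.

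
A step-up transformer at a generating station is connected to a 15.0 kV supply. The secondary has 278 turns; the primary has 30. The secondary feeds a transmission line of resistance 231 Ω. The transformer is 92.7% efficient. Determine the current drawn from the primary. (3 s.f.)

I_p ≈ 6020 A

V_s = 15000 × 278/30 = 139000 V.
I_s = V_s/R = 139000/231 = 601.73 A.
P_out = V_s I_s = 139000 × 601.73 = 8.3641×10^7 W.
P_in = P_out/η = 8.3641×10^7/0.927 = 9.0227×10^7 W.
I_p = P_in/V_p = 9.0227×10^7/15000 = 6020 A.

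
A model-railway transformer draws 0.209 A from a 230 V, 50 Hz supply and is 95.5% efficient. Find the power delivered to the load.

P_out ≈ 45.9 W

P_in = V_p I_p = 230 × 0.209 = 48.070 W.
P_out = η P_in = 0.955 × 48.070 = 45.9 W.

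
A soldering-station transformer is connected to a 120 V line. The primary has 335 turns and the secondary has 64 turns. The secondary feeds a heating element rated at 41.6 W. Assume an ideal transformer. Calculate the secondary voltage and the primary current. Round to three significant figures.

V_s ≈ 22.9 V, I_p ≈ 0.347 A

V_s = V_p × N_s/N_p = 120 × 64/335 = 22.925 V.
I_s = P/V_s = 41.6/22.925 = 1.8146 A.
I_p = I_s × N_s/N_p = 1.8146 × 64/335 = 0.347 A.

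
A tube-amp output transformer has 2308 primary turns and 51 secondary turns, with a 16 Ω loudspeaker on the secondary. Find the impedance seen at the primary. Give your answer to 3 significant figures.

Z_p = (N_p/N_s)² × Z_s = (2308/51)² × 16 = 32800 Ω.

Z_p ≈ 32800 Ω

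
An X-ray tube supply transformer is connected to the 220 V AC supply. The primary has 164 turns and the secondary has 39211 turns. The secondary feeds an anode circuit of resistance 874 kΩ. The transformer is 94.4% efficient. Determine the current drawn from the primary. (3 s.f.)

V_s = 220 × 39211/164 = 52600 V.
I_s = V_s/R = 52600/874000 = 0.060183 A.
P_out = V_s I_s = 52600 × 0.060183 = 3165.6 W.
P_in = P_out/η = 3165.6/0.944 = 3353.4 W.
I_p = P_in/V_p = 3353.4/220 = 15.2 A.

I_p ≈ 15.2 A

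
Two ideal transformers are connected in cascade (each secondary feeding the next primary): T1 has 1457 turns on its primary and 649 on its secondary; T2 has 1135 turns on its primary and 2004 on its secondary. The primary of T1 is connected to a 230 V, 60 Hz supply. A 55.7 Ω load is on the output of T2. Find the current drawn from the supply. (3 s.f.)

I_supply ≈ 2.55 A

After T1: V = 230.00 × 649/1457 = 102.45 V.
After T2: V = 102.45 × 2004/1135 = 180.89 V.
I_load = 180.89/55.7 = 3.2476 A, so P_out = 180.89 × 3.2476 = 587.45 W.
All ideal ⇒ P_in = P_out, so I_supply = 587.45/230 = 2.55 A.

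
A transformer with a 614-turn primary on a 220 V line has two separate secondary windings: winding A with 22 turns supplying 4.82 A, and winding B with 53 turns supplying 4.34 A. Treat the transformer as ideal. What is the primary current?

V_A = 220 × 22/614 = 7.8827 V; V_B = 220 × 53/614 = 18.990 V.
P_out = V_A I_A + V_B I_B = 7.8827×4.82 + 18.990×4.34 = 37.995 + 82.418 = 120.41 W.
Ideal ⇒ P_in = P_out, so I_p = P_out/V_p = 120.41/220 = 0.547 A.

I_p ≈ 0.547 A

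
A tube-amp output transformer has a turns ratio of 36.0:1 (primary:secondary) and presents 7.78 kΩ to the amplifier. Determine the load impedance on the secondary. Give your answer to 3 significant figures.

Z_s = Z_p/(N_p/N_s)² = 7780/36.0² = 6.00 Ω.

Z_s ≈ 6.00 Ω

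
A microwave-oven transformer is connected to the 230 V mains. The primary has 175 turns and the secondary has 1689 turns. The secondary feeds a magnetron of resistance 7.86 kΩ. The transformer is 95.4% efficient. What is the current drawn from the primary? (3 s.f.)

I_p ≈ 2.86 A

V_s = 230 × 1689/175 = 2219.8 V.
I_s = V_s/R = 2219.8/7860 = 0.28242 A.
P_out = V_s I_s = 2219.8 × 0.28242 = 626.93 W.
P_in = P_out/η = 626.93/0.954 = 657.16 W.
I_p = P_in/V_p = 657.16/230 = 2.86 A.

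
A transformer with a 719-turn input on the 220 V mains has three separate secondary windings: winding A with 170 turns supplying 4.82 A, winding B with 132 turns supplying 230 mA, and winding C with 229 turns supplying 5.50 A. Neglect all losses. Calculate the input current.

I_in ≈ 2.93 A

V_A = 220 × 170/719 = 52.017 V; V_B = 220 × 132/719 = 40.389 V; V_C = 220 × 229/719 = 70.070 V.
P_out = V_A I_A + V_B I_B + V_C I_C = 52.017×4.82 + 40.389×0.230 + 70.070×5.50 = 250.72 + 9.2896 + 385.38 = 645.39 W.
Ideal ⇒ P_in = P_out, so I_in = P_out/V_in = 645.39/220 = 2.93 A.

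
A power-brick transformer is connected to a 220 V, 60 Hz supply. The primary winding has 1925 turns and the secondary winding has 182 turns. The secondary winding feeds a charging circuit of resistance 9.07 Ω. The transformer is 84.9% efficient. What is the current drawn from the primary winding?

V_s = 220 × 182/1925 = 20.800 V.
I_s = V_s/R = 20.800/9.07 = 2.2933 A.
P_out = V_s I_s = 20.800 × 2.2933 = 47.700 W.
P_in = P_out/η = 47.700/0.849 = 56.184 W.
I_p = P_in/V_p = 56.184/220 = 0.255 A.

I_p ≈ 0.255 A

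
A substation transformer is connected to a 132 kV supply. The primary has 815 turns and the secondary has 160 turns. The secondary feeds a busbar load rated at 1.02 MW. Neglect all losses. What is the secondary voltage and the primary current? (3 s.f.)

V_s ≈ 25900 V, I_p ≈ 7.73 A

V_s = V_p × N_s/N_p = 132000 × 160/815 = 25914 V.
I_s = P/V_s = 1.02×10^6/25914 = 39.361 A.
I_p = I_s × N_s/N_p = 39.361 × 160/815 = 7.73 A.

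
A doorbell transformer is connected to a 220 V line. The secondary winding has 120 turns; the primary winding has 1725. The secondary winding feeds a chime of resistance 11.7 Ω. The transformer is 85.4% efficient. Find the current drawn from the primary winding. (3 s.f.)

I_p ≈ 0.107 A

V_s = 220 × 120/1725 = 15.304 V.
I_s = V_s/R = 15.304/11.7 = 1.3081 A.
P_out = V_s I_s = 15.304 × 1.3081 = 20.019 W.
P_in = P_out/η = 20.019/0.854 = 23.442 W.
I_p = P_in/V_p = 23.442/220 = 0.107 A.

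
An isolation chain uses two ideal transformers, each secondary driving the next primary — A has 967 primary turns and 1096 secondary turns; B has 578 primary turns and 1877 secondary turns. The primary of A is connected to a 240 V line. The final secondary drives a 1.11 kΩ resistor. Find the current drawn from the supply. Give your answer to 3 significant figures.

I_supply ≈ 2.93 A

After A: V = 240.00 × 1096/967 = 272.02 V.
After B: V = 272.02 × 1877/578 = 883.35 V.
I_load = 883.35/1110 = 0.79581 A, so P_out = 883.35 × 0.79581 = 702.98 W.
All ideal ⇒ P_in = P_out, so I_supply = 702.98/240 = 2.93 A.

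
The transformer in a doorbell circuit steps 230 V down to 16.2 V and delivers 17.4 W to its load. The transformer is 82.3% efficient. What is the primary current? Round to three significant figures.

I_p ≈ 0.0919 A

P_in = P_out/η = 17.4/0.823 = 21.142 W.
I_p = P_in/V_p = 21.142/230 = 0.0919 A.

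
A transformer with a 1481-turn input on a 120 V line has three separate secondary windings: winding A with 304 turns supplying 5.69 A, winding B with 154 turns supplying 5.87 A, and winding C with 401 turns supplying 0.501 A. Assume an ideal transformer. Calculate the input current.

V_A = 120 × 304/1481 = 24.632 V; V_B = 120 × 154/1481 = 12.478 V; V_C = 120 × 401/1481 = 32.492 V.
P_out = V_A I_A + V_B I_B + V_C I_C = 24.632×5.69 + 12.478×5.87 + 32.492×0.501 = 140.16 + 73.246 + 16.278 = 229.68 W.
Ideal ⇒ P_in = P_out, so I_in = P_out/V_in = 229.68/120 = 1.91 A.

I_in ≈ 1.91 A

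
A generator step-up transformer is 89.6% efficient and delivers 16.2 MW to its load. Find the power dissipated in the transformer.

P_loss ≈ 1.88×10^6 W

P_in = P_out/η = 1.62×10^7/0.896 = 1.80804×10^7 W.
P_loss = P_in − P_out = 1.80804×10^7 − 1.62×10^7 = 1.88×10^6 W.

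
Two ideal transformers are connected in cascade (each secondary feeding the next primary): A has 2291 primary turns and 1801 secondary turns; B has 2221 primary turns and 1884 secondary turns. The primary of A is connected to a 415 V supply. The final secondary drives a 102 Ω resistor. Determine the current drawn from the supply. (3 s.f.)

I_supply ≈ 1.81 A

Secondary of A: V = 415.00 × 1801/2291 = 326.24 V.
Secondary of B: V = 326.24 × 1884/2221 = 276.74 V.
I_load = 276.74/102 = 2.7131 A, so P_out = 276.74 × 2.7131 = 750.82 W.
All ideal ⇒ P_in = P_out, so I_supply = 750.82/415 = 1.81 A.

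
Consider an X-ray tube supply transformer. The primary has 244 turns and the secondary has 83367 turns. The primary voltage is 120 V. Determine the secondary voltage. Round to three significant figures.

V_s/V_p = N_s/N_p, so V_s = 120 × 83367/244 = 41000 V.

V_s ≈ 41000 V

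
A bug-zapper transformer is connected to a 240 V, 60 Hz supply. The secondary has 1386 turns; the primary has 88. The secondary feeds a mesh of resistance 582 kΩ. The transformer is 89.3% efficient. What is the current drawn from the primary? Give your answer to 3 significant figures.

I_p ≈ 0.115 A

V_s = 240 × 1386/88 = 3780.0 V.
I_s = V_s/R = 3780.0/582000 = 0.0064948 A.
P_out = V_s I_s = 3780.0 × 0.0064948 = 24.551 W.
P_in = P_out/η = 24.551/0.893 = 27.492 W.
I_p = P_in/V_p = 27.492/240 = 0.115 A.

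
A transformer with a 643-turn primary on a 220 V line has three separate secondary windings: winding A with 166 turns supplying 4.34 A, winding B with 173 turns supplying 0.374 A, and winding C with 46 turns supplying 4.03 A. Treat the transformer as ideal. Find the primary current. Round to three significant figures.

I_p ≈ 1.51 A

V_A = 220 × 166/643 = 56.796 V; V_B = 220 × 173/643 = 59.191 V; V_C = 220 × 46/643 = 15.739 V.
P_out = V_A I_A + V_B I_B + V_C I_C = 56.796×4.34 + 59.191×0.374 + 15.739×4.03 = 246.50 + 22.138 + 63.427 = 332.06 W.
Ideal ⇒ P_in = P_out, so I_p = P_out/V_p = 332.06/220 = 1.51 A.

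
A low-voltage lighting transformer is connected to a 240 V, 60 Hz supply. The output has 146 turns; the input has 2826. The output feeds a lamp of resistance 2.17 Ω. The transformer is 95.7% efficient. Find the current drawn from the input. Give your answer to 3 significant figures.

I_in ≈ 0.308 A

V_out = 240 × 146/2826 = 12.399 V.
I_out = V_out/R = 12.399/2.17 = 5.7139 A.
P_out = V_out I_out = 12.399 × 5.7139 = 70.847 W.
P_in = P_out/η = 70.847/0.957 = 74.031 W.
I_in = P_in/V_in = 74.031/240 = 0.308 A.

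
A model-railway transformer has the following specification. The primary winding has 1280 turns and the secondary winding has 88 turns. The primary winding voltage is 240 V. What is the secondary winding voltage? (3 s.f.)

V_s ≈ 16.5 V

V_s/V_p = N_s/N_p, so V_s = 240 × 88/1280 = 16.5 V.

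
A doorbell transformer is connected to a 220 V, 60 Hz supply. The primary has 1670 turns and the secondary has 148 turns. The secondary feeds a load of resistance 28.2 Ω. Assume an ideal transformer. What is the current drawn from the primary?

V_s = V_p × N_s/N_p = 220 × 148/1670 = 19.497 V.
I_s = V_s/R = 19.497/28.2 = 0.69138 A.
For an ideal transformer I_p N_p = I_s N_s, so I_p = 0.69138 × 148/1670 = 0.0613 A.

I_p ≈ 0.0613 A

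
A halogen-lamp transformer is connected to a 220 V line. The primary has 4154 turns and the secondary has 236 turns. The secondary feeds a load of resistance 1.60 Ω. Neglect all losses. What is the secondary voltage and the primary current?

V_s = V_p × N_s/N_p = 220 × 236/4154 = 12.499 V.
I_s = V_s/R = 12.499/1.60 = 7.8117 A.
I_p = I_s × N_s/N_p = 7.8117 × 236/4154 = 0.444 A.

V_s ≈ 12.5 V, I_p ≈ 0.444 A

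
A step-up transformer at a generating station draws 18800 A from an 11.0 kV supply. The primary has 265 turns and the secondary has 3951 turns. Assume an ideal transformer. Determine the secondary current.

I_s/I_p = N_p/N_s, so I_s = 18800 × 265/3951 = 1260 A.

I_s ≈ 1260 A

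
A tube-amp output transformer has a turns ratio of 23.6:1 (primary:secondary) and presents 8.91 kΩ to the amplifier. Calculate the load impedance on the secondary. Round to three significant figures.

Z_s ≈ 16.0 Ω

Z_s = Z_p/(N_p/N_s)² = 8910/23.6² = 16.0 Ω.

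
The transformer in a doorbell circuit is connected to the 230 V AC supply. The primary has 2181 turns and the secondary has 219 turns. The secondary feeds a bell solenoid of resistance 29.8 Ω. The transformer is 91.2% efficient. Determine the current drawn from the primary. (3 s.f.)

I_p ≈ 0.0853 A

V_s = 230 × 219/2181 = 23.095 V.
I_s = V_s/R = 23.095/29.8 = 0.77500 A.
P_out = V_s I_s = 23.095 × 0.77500 = 17.898 W.
P_in = P_out/η = 17.898/0.912 = 19.626 W.
I_p = P_in/V_p = 19.626/230 = 0.0853 A.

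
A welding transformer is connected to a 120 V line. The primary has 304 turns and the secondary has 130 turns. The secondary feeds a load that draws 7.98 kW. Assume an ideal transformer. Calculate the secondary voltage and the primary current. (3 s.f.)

V_s ≈ 51.3 V, I_p ≈ 66.5 A

V_s = V_p × N_s/N_p = 120 × 130/304 = 51.316 V.
I_s = P/V_s = 7980/51.316 = 155.51 A.
I_p = I_s × N_s/N_p = 155.51 × 130/304 = 66.5 A.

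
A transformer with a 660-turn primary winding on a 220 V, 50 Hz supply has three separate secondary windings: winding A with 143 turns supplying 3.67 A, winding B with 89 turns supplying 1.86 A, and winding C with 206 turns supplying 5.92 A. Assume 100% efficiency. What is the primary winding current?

I_p ≈ 2.89 A

V_A = 220 × 143/660 = 47.667 V; V_B = 220 × 89/660 = 29.667 V; V_C = 220 × 206/660 = 68.667 V.
P_out = V_A I_A + V_B I_B + V_C I_C = 47.667×3.67 + 29.667×1.86 + 68.667×5.92 = 174.94 + 55.180 + 406.51 = 636.62 W.
Ideal ⇒ P_in = P_out, so I_p = P_out/V_p = 636.62/220 = 2.89 A.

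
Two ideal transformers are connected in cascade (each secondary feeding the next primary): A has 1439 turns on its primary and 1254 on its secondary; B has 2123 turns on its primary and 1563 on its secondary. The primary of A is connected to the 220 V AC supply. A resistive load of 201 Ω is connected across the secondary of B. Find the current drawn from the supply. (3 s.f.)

Secondary of A: V = 220.00 × 1254/1439 = 191.72 V.
Secondary of B: V = 191.72 × 1563/2123 = 141.15 V.
I_load = 141.15/201 = 0.70222 A, so P_out = 141.15 × 0.70222 = 99.115 W.
All ideal ⇒ P_in = P_out, so I_supply = 99.115/220 = 0.451 A.

I_supply ≈ 0.451 A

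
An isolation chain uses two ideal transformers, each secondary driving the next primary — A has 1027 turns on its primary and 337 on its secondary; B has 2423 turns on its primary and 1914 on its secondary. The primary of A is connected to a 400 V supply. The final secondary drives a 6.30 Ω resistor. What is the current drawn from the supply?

I_supply ≈ 4.27 A

After A: V = 400.00 × 337/1027 = 131.26 V.
After B: V = 131.26 × 1914/2423 = 103.68 V.
I_load = 103.68/6.30 = 16.458 A, so P_out = 103.68 × 16.458 = 1706.4 W.
All ideal ⇒ P_in = P_out, so I_supply = 1706.4/400 = 4.27 A.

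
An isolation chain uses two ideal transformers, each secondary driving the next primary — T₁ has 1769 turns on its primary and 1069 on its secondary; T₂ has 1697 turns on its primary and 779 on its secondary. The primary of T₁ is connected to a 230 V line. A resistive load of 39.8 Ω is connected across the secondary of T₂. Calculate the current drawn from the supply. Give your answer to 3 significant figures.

I_supply ≈ 0.445 A

Secondary of T₁: V = 230.00 × 1069/1769 = 138.99 V.
Secondary of T₂: V = 138.99 × 779/1697 = 63.802 V.
I_load = 63.802/39.8 = 1.6031 A, so P_out = 63.802 × 1.6031 = 102.28 W.
All ideal ⇒ P_in = P_out, so I_supply = 102.28/230 = 0.445 A.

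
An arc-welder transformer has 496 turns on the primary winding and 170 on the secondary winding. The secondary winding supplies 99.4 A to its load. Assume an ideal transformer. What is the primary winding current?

For an ideal transformer I_p/I_s = N_s/N_p, so I_p = 99.4 × 170/496 = 34.1 A.

I_p ≈ 34.1 A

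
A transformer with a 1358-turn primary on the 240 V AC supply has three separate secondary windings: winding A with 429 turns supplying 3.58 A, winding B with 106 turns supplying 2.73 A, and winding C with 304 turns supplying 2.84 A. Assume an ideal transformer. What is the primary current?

I_p ≈ 1.98 A

V_A = 240 × 429/1358 = 75.817 V; V_B = 240 × 106/1358 = 18.733 V; V_C = 240 × 304/1358 = 53.726 V.
P_out = V_A I_A + V_B I_B + V_C I_C = 75.817×3.58 + 18.733×2.73 + 53.726×2.84 = 271.43 + 51.142 + 152.58 = 475.15 W.
Ideal ⇒ P_in = P_out, so I_p = P_out/V_p = 475.15/240 = 1.98 A.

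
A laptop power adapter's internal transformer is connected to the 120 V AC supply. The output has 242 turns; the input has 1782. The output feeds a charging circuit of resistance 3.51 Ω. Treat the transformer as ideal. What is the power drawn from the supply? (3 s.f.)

P ≈ 75.7 W

V_out = V_in × N_out/N_in = 120 × 242/1782 = 16.296 V.
I_out = V_out/R = 16.296/3.51 = 4.6428 A.
I_in = I_out × N_out/N_in = 4.6428 × 242/1782 = 0.63051 A.
P = V_in I_in = 120 × 0.63051 = 75.7 W.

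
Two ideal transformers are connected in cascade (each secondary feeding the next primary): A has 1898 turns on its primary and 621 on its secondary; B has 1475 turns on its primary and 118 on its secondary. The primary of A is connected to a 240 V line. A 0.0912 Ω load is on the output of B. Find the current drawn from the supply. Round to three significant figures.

Secondary of A: V = 240.00 × 621/1898 = 78.525 V.
Secondary of B: V = 78.525 × 118/1475 = 6.2820 V.
I_load = 6.2820/0.0912 = 68.881 A, so P_out = 6.2820 × 68.881 = 432.71 W.
All ideal ⇒ P_in = P_out, so I_supply = 432.71/240 = 1.80 A.

I_supply ≈ 1.80 A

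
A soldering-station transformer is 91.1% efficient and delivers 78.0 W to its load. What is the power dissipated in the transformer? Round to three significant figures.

P_in = P_out/η = 78.0/0.911 = 85.6202 W.
P_loss = P_in − P_out = 85.6202 − 78.0 = 7.62 W.

P_loss ≈ 7.62 W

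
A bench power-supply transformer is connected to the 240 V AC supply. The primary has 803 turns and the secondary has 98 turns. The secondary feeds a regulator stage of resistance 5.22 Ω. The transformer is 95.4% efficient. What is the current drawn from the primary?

V_s = 240 × 98/803 = 29.290 V.
I_s = V_s/R = 29.290/5.22 = 5.6111 A.
P_out = V_s I_s = 29.290 × 5.6111 = 164.35 W.
P_in = P_out/η = 164.35/0.954 = 172.28 W.
I_p = P_in/V_p = 172.28/240 = 0.718 A.

I_p ≈ 0.718 A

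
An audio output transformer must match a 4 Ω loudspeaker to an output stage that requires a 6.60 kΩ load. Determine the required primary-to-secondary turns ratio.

Z_p/Z_s = (N_p/N_s)², so N_p/N_s = √(6600/4) = √1650 = 40.6.

N_p/N_s ≈ 40.6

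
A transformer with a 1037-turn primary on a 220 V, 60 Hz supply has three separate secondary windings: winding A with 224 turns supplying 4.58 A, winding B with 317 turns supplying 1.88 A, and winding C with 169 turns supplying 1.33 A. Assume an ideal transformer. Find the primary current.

V_A = 220 × 224/1037 = 47.522 V; V_B = 220 × 317/1037 = 67.252 V; V_C = 220 × 169/1037 = 35.853 V.
P_out = V_A I_A + V_B I_B + V_C I_C = 47.522×4.58 + 67.252×1.88 + 35.853×1.33 = 217.65 + 126.43 + 47.685 = 391.77 W.
Ideal ⇒ P_in = P_out, so I_p = P_out/V_p = 391.77/220 = 1.78 A.

I_p ≈ 1.78 A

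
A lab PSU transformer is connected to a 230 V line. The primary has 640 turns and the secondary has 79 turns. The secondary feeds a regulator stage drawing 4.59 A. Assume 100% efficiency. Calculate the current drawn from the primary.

I_p ≈ 0.567 A

For an ideal transformer I_p N_p = I_s N_s, so I_p = 4.59 × 79/640 = 0.567 A.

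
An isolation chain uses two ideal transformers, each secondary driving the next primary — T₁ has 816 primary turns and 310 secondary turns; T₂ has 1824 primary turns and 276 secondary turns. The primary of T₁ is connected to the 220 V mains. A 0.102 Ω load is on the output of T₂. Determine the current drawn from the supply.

After T₁: V = 220.00 × 310/816 = 83.578 V.
After T₂: V = 83.578 × 276/1824 = 12.647 V.
I_load = 12.647/0.102 = 123.99 A, so P_out = 12.647 × 123.99 = 1568.0 W.
All ideal ⇒ P_in = P_out, so I_supply = 1568.0/220 = 7.13 A.

I_supply ≈ 7.13 A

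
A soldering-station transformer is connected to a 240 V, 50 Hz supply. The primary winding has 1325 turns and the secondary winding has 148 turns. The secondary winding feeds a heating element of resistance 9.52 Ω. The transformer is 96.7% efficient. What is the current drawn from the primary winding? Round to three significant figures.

I_p ≈ 0.325 A

V_s = 240 × 148/1325 = 26.808 V.
I_s = V_s/R = 26.808/9.52 = 2.8159 A.
P_out = V_s I_s = 26.808 × 2.8159 = 75.488 W.
P_in = P_out/η = 75.488/0.967 = 78.064 W.
I_p = P_in/V_p = 78.064/240 = 0.325 A.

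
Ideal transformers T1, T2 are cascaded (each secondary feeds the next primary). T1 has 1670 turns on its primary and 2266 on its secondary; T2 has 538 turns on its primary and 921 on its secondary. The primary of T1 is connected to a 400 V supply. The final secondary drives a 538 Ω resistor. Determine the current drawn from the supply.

I_supply ≈ 4.01 A

After T1: V = 400.00 × 2266/1670 = 542.75 V.
After T2: V = 542.75 × 921/538 = 929.14 V.
I_load = 929.14/538 = 1.7270 A, so P_out = 929.14 × 1.7270 = 1604.6 W.
All ideal ⇒ P_in = P_out, so I_supply = 1604.6/400 = 4.01 A.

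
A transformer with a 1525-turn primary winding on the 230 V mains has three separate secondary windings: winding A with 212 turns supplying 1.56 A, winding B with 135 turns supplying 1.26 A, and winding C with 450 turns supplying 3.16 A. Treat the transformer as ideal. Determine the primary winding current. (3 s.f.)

I_p ≈ 1.26 A

V_A = 230 × 212/1525 = 31.974 V; V_B = 230 × 135/1525 = 20.361 V; V_C = 230 × 450/1525 = 67.869 V.
P_out = V_A I_A + V_B I_B + V_C I_C = 31.974×1.56 + 20.361×1.26 + 67.869×3.16 = 49.879 + 25.654 + 214.47 = 290.00 W.
Ideal ⇒ P_in = P_out, so I_p = P_out/V_p = 290.00/230 = 1.26 A.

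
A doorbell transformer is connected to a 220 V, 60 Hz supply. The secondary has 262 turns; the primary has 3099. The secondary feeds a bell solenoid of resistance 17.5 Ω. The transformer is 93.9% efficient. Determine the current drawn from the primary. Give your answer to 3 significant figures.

I_p ≈ 0.0957 A

V_s = 220 × 262/3099 = 18.600 V.
I_s = V_s/R = 18.600/17.5 = 1.0628 A.
P_out = V_s I_s = 18.600 × 1.0628 = 19.768 W.
P_in = P_out/η = 19.768/0.939 = 21.052 W.
I_p = P_in/V_p = 21.052/220 = 0.0957 A.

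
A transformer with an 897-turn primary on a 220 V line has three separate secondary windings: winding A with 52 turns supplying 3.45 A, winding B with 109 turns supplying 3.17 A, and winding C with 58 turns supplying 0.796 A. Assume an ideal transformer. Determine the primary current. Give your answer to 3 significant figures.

V_A = 220 × 52/897 = 12.754 V; V_B = 220 × 109/897 = 26.734 V; V_C = 220 × 58/897 = 14.225 V.
P_out = V_A I_A + V_B I_B + V_C I_C = 12.754×3.45 + 26.734×3.17 + 14.225×0.796 = 44.000 + 84.745 + 11.323 = 140.07 W.
Ideal ⇒ P_in = P_out, so I_p = P_out/V_p = 140.07/220 = 0.637 A.

I_p ≈ 0.637 A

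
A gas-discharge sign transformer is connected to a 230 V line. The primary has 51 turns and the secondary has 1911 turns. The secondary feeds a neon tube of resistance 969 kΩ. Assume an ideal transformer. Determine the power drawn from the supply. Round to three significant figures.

P ≈ 76.7 W

V_s = V_p × N_s/N_p = 230 × 1911/51 = 8618.2 V.
I_s = V_s/R = 8618.2/969000 = 0.0088939 A.
I_p = I_s × N_s/N_p = 0.0088939 × 1911/51 = 0.33326 A.
P = V_p I_p = 230 × 0.33326 = 76.7 W.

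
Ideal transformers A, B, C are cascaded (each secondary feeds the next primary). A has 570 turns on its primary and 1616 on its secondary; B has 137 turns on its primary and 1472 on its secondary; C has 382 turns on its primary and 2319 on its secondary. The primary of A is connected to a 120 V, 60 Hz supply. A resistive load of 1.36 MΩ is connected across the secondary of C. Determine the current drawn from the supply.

I_supply ≈ 3.02 A

After A: V = 120.00 × 1616/570 = 340.21 V.
After B: V = 340.21 × 1472/137 = 3655.4 V.
After C: V = 3655.4 × 2319/382 = 22191 V.
I_load = 22191/(1.36×10^6) = 0.016317 A, so P_out = 22191 × 0.016317 = 362.08 W.
All ideal ⇒ P_in = P_out, so I_supply = 362.08/120 = 3.02 A.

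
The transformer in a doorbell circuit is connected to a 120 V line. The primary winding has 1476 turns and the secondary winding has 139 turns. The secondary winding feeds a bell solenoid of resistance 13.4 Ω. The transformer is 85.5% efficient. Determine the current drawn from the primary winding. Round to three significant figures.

I_p ≈ 0.0929 A

V_s = 120 × 139/1476 = 11.301 V.
I_s = V_s/R = 11.301/13.4 = 0.84334 A.
P_out = V_s I_s = 11.301 × 0.84334 = 9.5305 W.
P_in = P_out/η = 9.5305/0.855 = 11.147 W.
I_p = P_in/V_p = 11.147/120 = 0.0929 A.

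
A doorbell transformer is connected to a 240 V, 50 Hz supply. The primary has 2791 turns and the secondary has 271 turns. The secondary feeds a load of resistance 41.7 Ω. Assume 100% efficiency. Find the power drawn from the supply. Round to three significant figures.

P ≈ 13.0 W

V_s = V_p × N_s/N_p = 240 × 271/2791 = 23.303 V.
I_s = V_s/R = 23.303/41.7 = 0.55884 A.
I_p = I_s × N_s/N_p = 0.55884 × 271/2791 = 0.054262 A.
P = V_p I_p = 240 × 0.054262 = 13.0 W.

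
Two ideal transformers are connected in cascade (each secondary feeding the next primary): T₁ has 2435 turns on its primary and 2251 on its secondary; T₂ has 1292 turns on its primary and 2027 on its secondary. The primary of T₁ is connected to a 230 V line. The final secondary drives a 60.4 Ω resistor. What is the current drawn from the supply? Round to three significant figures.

I_supply ≈ 8.01 A

Secondary of T₁: V = 230.00 × 2251/2435 = 212.62 V.
Secondary of T₂: V = 212.62 × 2027/1292 = 333.58 V.
I_load = 333.58/60.4 = 5.5228 A, so P_out = 333.58 × 5.5228 = 1842.3 W.
All ideal ⇒ P_in = P_out, so I_supply = 1842.3/230 = 8.01 A.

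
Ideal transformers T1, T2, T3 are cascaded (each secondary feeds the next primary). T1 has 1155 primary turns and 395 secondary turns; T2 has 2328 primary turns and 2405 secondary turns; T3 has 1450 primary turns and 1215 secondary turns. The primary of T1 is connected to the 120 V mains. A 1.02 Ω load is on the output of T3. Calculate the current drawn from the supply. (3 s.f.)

I_supply ≈ 10.3 A

After T1: V = 120.00 × 395/1155 = 41.039 V.
After T2: V = 41.039 × 2405/2328 = 42.396 V.
After T3: V = 42.396 × 1215/1450 = 35.525 V.
I_load = 35.525/1.02 = 34.829 A, so P_out = 35.525 × 34.829 = 1237.3 W.
All ideal ⇒ P_in = P_out, so I_supply = 1237.3/120 = 10.3 A.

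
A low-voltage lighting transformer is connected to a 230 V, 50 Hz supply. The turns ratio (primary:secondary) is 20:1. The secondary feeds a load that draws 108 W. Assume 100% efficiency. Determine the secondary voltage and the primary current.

V_s = V_p × N_s/N_p = 230 × 1/20 = 11.500 V.
I_s = P/V_s = 108/11.500 = 9.3913 A.
I_p = I_s × N_s/N_p = 9.3913 × 1/20 = 0.470 A.

V_s ≈ 11.5 V, I_p ≈ 0.470 A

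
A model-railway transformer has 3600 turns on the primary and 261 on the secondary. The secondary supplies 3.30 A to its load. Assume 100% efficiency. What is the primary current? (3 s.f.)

For an ideal transformer I_p/I_s = N_s/N_p, so I_p = 3.30 × 261/3600 = 0.239 A.

I_p ≈ 0.239 A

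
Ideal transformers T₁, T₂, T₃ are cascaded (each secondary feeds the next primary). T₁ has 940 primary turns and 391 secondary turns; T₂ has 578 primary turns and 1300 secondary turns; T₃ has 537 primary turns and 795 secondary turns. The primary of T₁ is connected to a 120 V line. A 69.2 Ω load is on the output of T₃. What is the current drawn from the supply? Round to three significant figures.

I_supply ≈ 3.33 A

Secondary of T₁: V = 120.00 × 391/940 = 49.915 V.
Secondary of T₂: V = 49.915 × 1300/578 = 112.27 V.
Secondary of T₃: V = 112.27 × 795/537 = 166.20 V.
I_load = 166.20/69.2 = 2.4018 A, so P_out = 166.20 × 2.4018 = 399.18 W.
All ideal ⇒ P_in = P_out, so I_supply = 399.18/120 = 3.33 A.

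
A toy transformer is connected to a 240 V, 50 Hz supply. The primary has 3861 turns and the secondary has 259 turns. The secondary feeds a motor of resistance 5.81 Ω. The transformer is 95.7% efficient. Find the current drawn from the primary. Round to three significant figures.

I_p ≈ 0.194 A

V_s = 240 × 259/3861 = 16.099 V.
I_s = V_s/R = 16.099/5.81 = 2.7710 A.
P_out = V_s I_s = 16.099 × 2.7710 = 44.611 W.
P_in = P_out/η = 44.611/0.957 = 46.616 W.
I_p = P_in/V_p = 46.616/240 = 0.194 A.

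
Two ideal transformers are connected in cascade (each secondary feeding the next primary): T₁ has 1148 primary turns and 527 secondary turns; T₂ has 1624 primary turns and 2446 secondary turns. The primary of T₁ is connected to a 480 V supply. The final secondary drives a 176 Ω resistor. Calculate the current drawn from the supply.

After T₁: V = 480.00 × 527/1148 = 220.35 V.
After T₂: V = 220.35 × 2446/1624 = 331.88 V.
I_load = 331.88/176 = 1.8857 A, so P_out = 331.88 × 1.8857 = 625.82 W.
All ideal ⇒ P_in = P_out, so I_supply = 625.82/480 = 1.30 A.

I_supply ≈ 1.30 A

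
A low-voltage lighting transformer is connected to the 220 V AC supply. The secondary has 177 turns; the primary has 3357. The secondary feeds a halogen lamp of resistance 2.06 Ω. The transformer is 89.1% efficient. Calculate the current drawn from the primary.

I_p ≈ 0.333 A

V_s = 220 × 177/3357 = 11.600 V.
I_s = V_s/R = 11.600/2.06 = 5.6309 A.
P_out = V_s I_s = 11.600 × 5.6309 = 65.316 W.
P_in = P_out/η = 65.316/0.891 = 73.307 W.
I_p = P_in/V_p = 73.307/220 = 0.333 A.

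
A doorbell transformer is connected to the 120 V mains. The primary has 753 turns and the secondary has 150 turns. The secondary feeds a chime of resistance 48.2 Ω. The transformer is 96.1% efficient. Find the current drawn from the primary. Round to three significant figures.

V_s = 120 × 150/753 = 23.904 V.
I_s = V_s/R = 23.904/48.2 = 0.49594 A.
P_out = V_s I_s = 23.904 × 0.49594 = 11.855 W.
P_in = P_out/η = 11.855/0.961 = 12.336 W.
I_p = P_in/V_p = 12.336/120 = 0.103 A.

I_p ≈ 0.103 A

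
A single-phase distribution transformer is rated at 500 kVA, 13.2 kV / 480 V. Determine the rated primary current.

I_p = S/V_p = 500000/13200 = 37.9 A.

I_p ≈ 37.9 A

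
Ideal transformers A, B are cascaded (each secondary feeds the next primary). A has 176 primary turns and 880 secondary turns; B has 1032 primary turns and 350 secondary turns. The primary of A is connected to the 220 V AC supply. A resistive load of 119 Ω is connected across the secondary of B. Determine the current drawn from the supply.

I_supply ≈ 5.32 A

After A: V = 220.00 × 880/176 = 1100.0 V.
After B: V = 1100.0 × 350/1032 = 373.06 V.
I_load = 373.06/119 = 3.1350 A, so P_out = 373.06 × 3.1350 = 1169.5 W.
All ideal ⇒ P_in = P_out, so I_supply = 1169.5/220 = 5.32 A.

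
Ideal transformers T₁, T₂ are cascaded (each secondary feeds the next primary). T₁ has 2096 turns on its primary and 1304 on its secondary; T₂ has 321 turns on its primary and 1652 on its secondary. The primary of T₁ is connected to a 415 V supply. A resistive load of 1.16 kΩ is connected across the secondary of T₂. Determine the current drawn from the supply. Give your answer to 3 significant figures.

I_supply ≈ 3.67 A

Secondary of T₁: V = 415.00 × 1304/2096 = 258.19 V.
Secondary of T₂: V = 258.19 × 1652/321 = 1328.7 V.
I_load = 1328.7/1160 = 1.1455 A, so P_out = 1328.7 × 1.1455 = 1522.0 W.
All ideal ⇒ P_in = P_out, so I_supply = 1522.0/415 = 3.67 A.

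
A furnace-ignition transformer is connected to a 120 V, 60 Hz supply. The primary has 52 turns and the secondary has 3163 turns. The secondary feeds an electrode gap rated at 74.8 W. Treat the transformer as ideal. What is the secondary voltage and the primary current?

V_s = V_p × N_s/N_p = 120 × 3163/52 = 7299.2 V.
I_s = P/V_s = 74.8/7299.2 = 0.010248 A.
I_p = I_s × N_s/N_p = 0.010248 × 3163/52 = 0.623 A.

V_s ≈ 7300 V, I_p ≈ 0.623 A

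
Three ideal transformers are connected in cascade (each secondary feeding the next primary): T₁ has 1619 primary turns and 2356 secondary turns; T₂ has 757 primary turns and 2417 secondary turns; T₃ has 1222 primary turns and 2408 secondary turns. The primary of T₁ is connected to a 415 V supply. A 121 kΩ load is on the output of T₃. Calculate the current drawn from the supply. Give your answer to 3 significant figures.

I_supply ≈ 0.288 A

After T₁: V = 415.00 × 2356/1619 = 603.92 V.
After T₂: V = 603.92 × 2417/757 = 1928.2 V.
After T₃: V = 1928.2 × 2408/1222 = 3799.6 V.
I_load = 3799.6/121000 = 0.031402 A, so P_out = 3799.6 × 0.031402 = 119.32 W.
All ideal ⇒ P_in = P_out, so I_supply = 119.32/415 = 0.288 A.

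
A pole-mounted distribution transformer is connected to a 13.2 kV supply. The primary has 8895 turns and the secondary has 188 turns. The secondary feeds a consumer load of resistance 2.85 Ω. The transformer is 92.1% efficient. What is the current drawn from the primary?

I_p ≈ 2.25 A

V_s = 13200 × 188/8895 = 278.99 V.
I_s = V_s/R = 278.99/2.85 = 97.891 A.
P_out = V_s I_s = 278.99 × 97.891 = 27310 W.
P_in = P_out/η = 27310/0.921 = 29653 W.
I_p = P_in/V_p = 29653/13200 = 2.25 A.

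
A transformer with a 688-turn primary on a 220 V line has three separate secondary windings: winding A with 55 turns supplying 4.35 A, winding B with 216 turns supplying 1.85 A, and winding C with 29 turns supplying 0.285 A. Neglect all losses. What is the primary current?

I_p ≈ 0.941 A

V_A = 220 × 55/688 = 17.587 V; V_B = 220 × 216/688 = 69.070 V; V_C = 220 × 29/688 = 9.2733 V.
P_out = V_A I_A + V_B I_B + V_C I_C = 17.587×4.35 + 69.070×1.85 + 9.2733×0.285 = 76.504 + 127.78 + 2.6429 = 206.93 W.
Ideal ⇒ P_in = P_out, so I_p = P_out/V_p = 206.93/220 = 0.941 A.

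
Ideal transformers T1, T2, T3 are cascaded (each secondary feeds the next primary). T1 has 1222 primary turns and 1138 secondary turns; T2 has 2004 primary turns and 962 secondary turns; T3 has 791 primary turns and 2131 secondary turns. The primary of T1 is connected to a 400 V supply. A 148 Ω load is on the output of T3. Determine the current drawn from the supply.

After T1: V = 400.00 × 1138/1222 = 372.50 V.
After T2: V = 372.50 × 962/2004 = 178.82 V.
After T3: V = 178.82 × 2131/791 = 481.74 V.
I_load = 481.74/148 = 3.2550 A, so P_out = 481.74 × 3.2550 = 1568.1 W.
All ideal ⇒ P_in = P_out, so I_supply = 1568.1/400 = 3.92 A.

I_supply ≈ 3.92 A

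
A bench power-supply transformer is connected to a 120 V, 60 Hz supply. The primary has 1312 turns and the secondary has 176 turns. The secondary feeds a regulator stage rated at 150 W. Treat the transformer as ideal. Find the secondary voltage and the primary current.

V_s ≈ 16.1 V, I_p ≈ 1.25 A

V_s = V_p × N_s/N_p = 120 × 176/1312 = 16.098 V.
I_s = P/V_s = 150/16.098 = 9.3182 A.
I_p = I_s × N_s/N_p = 9.3182 × 176/1312 = 1.25 A.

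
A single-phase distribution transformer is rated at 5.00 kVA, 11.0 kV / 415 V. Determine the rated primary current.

I_p = S/V_p = 5000/11000 = 0.455 A.

I_p ≈ 0.455 A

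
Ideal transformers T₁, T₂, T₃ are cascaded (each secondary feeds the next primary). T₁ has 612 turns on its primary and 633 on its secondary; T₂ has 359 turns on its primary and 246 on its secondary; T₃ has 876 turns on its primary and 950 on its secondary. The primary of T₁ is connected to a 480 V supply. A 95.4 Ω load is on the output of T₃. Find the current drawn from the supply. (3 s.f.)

Secondary of T₁: V = 480.00 × 633/612 = 496.47 V.
Secondary of T₂: V = 496.47 × 246/359 = 340.20 V.
Secondary of T₃: V = 340.20 × 950/876 = 368.94 V.
I_load = 368.94/95.4 = 3.8673 A, so P_out = 368.94 × 3.8673 = 1426.8 W.
All ideal ⇒ P_in = P_out, so I_supply = 1426.8/480 = 2.97 A.

I_supply ≈ 2.97 A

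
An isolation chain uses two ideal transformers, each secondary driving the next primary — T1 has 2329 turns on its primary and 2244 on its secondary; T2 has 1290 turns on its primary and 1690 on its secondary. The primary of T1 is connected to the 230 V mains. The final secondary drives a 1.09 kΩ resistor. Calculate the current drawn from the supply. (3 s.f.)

Secondary of T1: V = 230.00 × 2244/2329 = 221.61 V.
Secondary of T2: V = 221.61 × 1690/1290 = 290.32 V.
I_load = 290.32/1090 = 0.26635 A, so P_out = 290.32 × 0.26635 = 77.327 W.
All ideal ⇒ P_in = P_out, so I_supply = 77.327/230 = 0.336 A.

I_supply ≈ 0.336 A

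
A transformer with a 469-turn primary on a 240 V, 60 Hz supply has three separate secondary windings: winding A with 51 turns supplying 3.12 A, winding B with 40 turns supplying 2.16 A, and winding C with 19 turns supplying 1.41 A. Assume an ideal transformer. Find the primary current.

I_p ≈ 0.581 A

V_A = 240 × 51/469 = 26.098 V; V_B = 240 × 40/469 = 20.469 V; V_C = 240 × 19/469 = 9.7228 V.
P_out = V_A I_A + V_B I_B + V_C I_C = 26.098×3.12 + 20.469×2.16 + 9.7228×1.41 = 81.426 + 44.213 + 13.709 = 139.35 W.
Ideal ⇒ P_in = P_out, so I_p = P_out/V_p = 139.35/240 = 0.581 A.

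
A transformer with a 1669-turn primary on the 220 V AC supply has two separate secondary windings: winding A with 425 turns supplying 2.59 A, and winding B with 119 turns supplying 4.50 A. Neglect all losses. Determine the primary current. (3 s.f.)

V_A = 220 × 425/1669 = 56.022 V; V_B = 220 × 119/1669 = 15.686 V.
P_out = V_A I_A + V_B I_B = 56.022×2.59 + 15.686×4.50 = 145.10 + 70.587 = 215.68 W.
Ideal ⇒ P_in = P_out, so I_p = P_out/V_p = 215.68/220 = 0.980 A.

I_p ≈ 0.980 A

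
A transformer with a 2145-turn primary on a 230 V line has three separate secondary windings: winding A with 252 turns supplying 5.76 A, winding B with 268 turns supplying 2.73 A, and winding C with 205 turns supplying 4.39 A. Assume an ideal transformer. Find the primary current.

I_p ≈ 1.44 A

V_A = 230 × 252/2145 = 27.021 V; V_B = 230 × 268/2145 = 28.737 V; V_C = 230 × 205/2145 = 21.981 V.
P_out = V_A I_A + V_B I_B + V_C I_C = 27.021×5.76 + 28.737×2.73 + 21.981×4.39 = 155.64 + 78.451 + 96.498 = 330.59 W.
Ideal ⇒ P_in = P_out, so I_p = P_out/V_p = 330.59/230 = 1.44 A.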